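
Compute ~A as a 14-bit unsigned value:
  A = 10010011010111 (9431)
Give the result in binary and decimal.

Flip each bit (0->1, 1->0):
  10010011010111
  01101100101000

Answer: 01101100101000 (6952)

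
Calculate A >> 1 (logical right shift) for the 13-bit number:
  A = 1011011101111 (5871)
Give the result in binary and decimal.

Logical shift right by 1: drop the bottom 1 bit(s), prepend 1 zero(s) on the left.
  1011011101111  ->  keep [101101110111], discard [1], prepend 0
= 0101101110111

Answer: 0101101110111 (2935)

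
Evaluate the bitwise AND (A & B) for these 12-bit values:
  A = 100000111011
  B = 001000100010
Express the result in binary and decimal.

Apply & to each column (1 only where both bits are 1):
  100000111011
& 001000100010
--------------
  000000100010

Answer: 000000100010 (34)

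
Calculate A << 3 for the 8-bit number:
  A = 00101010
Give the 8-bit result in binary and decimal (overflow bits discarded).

Shift left by 3: drop the top 3 bit(s), append 3 zero(s) on the right.
  00101010  ->  discard [001], keep [01010], append 000
= 01010000

Answer: 01010000 (80)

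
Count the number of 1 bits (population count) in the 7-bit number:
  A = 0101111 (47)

0101111
1-bits at positions (from bit 0 = LSB): 0, 1, 2, 3, 5
Count = 5

Answer: 5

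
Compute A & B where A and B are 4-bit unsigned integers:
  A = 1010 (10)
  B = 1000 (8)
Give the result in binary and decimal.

Apply & to each column (1 only where both bits are 1):
  1010
& 1000
------
  1000

Answer: 1000 (8)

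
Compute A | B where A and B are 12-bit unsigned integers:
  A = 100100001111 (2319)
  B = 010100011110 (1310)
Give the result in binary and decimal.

Apply | to each column (1 where either bit is 1):
  100100001111
| 010100011110
--------------
  110100011111

Answer: 110100011111 (3359)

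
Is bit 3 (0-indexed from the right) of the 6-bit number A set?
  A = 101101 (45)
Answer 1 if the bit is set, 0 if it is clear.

Bit 3 is the 4th from the right.
  101101
    ^
That bit is 1.

Answer: 1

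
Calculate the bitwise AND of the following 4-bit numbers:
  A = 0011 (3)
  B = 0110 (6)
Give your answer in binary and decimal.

Apply & to each column (1 only where both bits are 1):
  0011
& 0110
------
  0010

Answer: 0010 (2)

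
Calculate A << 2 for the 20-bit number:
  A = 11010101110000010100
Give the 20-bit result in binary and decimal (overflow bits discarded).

Shift left by 2: drop the top 2 bit(s), append 2 zero(s) on the right.
  11010101110000010100  ->  discard [11], keep [010101110000010100], append 00
= 01010111000001010000

Answer: 01010111000001010000 (356432)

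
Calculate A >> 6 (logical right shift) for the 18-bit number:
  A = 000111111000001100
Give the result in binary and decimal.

Logical shift right by 6: drop the bottom 6 bit(s), prepend 6 zero(s) on the left.
  000111111000001100  ->  keep [000111111000], discard [001100], prepend 000000
= 000000000111111000

Answer: 000000000111111000 (504)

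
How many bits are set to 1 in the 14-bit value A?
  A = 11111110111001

11111110111001
1-bits at positions (from bit 0 = LSB): 0, 3, 4, 5, 7, 8, 9, 10, 11, 12, 13
Count = 11

Answer: 11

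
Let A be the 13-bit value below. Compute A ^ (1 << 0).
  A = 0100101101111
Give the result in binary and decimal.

Mask = 1 << 0 = 0000000000001
Bit 0 of A is 1; XOR with the mask flips it to 0.
  0100101101111
^ 0000000000001
---------------
  0100101101110

Answer: 0100101101110 (2414)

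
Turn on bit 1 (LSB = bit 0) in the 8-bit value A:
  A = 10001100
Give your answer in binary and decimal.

Mask = 1 << 1 = 00000010
Bit 1 of A is 0, so OR-ing with the mask flips it to 1.
  10001100
| 00000010
----------
  10001110

Answer: 10001110 (142)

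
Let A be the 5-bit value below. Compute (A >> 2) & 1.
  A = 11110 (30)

Bit 2 is the 3rd from the right.
  11110
    ^
That bit is 1.

Answer: 1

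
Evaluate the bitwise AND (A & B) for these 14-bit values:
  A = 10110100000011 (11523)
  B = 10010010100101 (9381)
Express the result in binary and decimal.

Apply & to each column (1 only where both bits are 1):
  10110100000011
& 10010010100101
----------------
  10010000000001

Answer: 10010000000001 (9217)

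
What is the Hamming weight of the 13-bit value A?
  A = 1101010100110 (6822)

1101010100110
1-bits at positions (from bit 0 = LSB): 1, 2, 5, 7, 9, 11, 12
Count = 7

Answer: 7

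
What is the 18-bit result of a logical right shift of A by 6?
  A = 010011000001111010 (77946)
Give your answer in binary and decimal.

Logical shift right by 6: drop the bottom 6 bit(s), prepend 6 zero(s) on the left.
  010011000001111010  ->  keep [010011000001], discard [111010], prepend 000000
= 000000010011000001

Answer: 000000010011000001 (1217)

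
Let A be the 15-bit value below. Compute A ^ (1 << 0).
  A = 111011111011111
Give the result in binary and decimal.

Mask = 1 << 0 = 000000000000001
Bit 0 of A is 1; XOR with the mask flips it to 0.
  111011111011111
^ 000000000000001
-----------------
  111011111011110

Answer: 111011111011110 (30686)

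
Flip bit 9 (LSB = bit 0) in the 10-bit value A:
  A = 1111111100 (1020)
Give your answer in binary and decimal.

Mask = 1 << 9 = 1000000000
Bit 9 of A is 1; XOR with the mask flips it to 0.
  1111111100
^ 1000000000
------------
  0111111100

Answer: 0111111100 (508)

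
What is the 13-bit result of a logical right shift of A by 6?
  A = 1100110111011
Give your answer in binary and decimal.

Logical shift right by 6: drop the bottom 6 bit(s), prepend 6 zero(s) on the left.
  1100110111011  ->  keep [1100110], discard [111011], prepend 000000
= 0000001100110

Answer: 0000001100110 (102)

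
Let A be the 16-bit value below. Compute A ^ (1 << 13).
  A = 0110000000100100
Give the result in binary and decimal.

Mask = 1 << 13 = 0010000000000000
Bit 13 of A is 1; XOR with the mask flips it to 0.
  0110000000100100
^ 0010000000000000
------------------
  0100000000100100

Answer: 0100000000100100 (16420)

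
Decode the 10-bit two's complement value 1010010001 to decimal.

MSB is 1, so the value is negative. Find the magnitude:
1. Invert bits:  0101101110
2. Add 1:        0101101111  = 367
3. Apply sign:   -367

Answer: -367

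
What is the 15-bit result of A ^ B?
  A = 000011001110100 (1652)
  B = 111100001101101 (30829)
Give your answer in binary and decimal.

Apply ^ to each column (1 where bits differ):
  000011001110100
^ 111100001101101
-----------------
  111111000011001

Answer: 111111000011001 (32281)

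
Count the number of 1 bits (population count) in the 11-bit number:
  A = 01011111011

01011111011
1-bits at positions (from bit 0 = LSB): 0, 1, 3, 4, 5, 6, 7, 9
Count = 8

Answer: 8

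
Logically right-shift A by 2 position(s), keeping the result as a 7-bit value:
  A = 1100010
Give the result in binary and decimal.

Logical shift right by 2: drop the bottom 2 bit(s), prepend 2 zero(s) on the left.
  1100010  ->  keep [11000], discard [10], prepend 00
= 0011000

Answer: 0011000 (24)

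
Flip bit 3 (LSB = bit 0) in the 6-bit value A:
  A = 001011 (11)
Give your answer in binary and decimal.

Mask = 1 << 3 = 001000
Bit 3 of A is 1; XOR with the mask flips it to 0.
  001011
^ 001000
--------
  000011

Answer: 000011 (3)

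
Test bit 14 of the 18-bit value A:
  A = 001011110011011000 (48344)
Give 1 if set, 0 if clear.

Bit 14 is the 15th from the right.
  001011110011011000
     ^
That bit is 0.

Answer: 0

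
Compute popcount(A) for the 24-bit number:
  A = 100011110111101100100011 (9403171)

100011110111101100100011
1-bits at positions (from bit 0 = LSB): 0, 1, 5, 8, 9, 11, 12, 13, 14, 16, 17, 18, 19, 23
Count = 14

Answer: 14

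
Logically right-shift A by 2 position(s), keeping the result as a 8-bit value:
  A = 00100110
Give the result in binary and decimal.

Logical shift right by 2: drop the bottom 2 bit(s), prepend 2 zero(s) on the left.
  00100110  ->  keep [001001], discard [10], prepend 00
= 00001001

Answer: 00001001 (9)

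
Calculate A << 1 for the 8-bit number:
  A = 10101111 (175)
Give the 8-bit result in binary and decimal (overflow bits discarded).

Shift left by 1: drop the top 1 bit(s), append 1 zero(s) on the right.
  10101111  ->  discard [1], keep [0101111], append 0
= 01011110

Answer: 01011110 (94)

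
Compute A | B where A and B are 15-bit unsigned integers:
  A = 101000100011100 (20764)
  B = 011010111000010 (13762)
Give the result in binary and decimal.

Apply | to each column (1 where either bit is 1):
  101000100011100
| 011010111000010
-----------------
  111010111011110

Answer: 111010111011110 (30174)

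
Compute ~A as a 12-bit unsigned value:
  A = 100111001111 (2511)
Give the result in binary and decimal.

Flip each bit (0->1, 1->0):
  100111001111
  011000110000

Answer: 011000110000 (1584)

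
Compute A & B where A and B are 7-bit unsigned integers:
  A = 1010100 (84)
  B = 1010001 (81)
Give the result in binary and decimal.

Apply & to each column (1 only where both bits are 1):
  1010100
& 1010001
---------
  1010000

Answer: 1010000 (80)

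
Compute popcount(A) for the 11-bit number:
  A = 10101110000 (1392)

10101110000
1-bits at positions (from bit 0 = LSB): 4, 5, 6, 8, 10
Count = 5

Answer: 5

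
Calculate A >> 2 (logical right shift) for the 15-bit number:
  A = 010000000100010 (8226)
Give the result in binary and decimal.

Logical shift right by 2: drop the bottom 2 bit(s), prepend 2 zero(s) on the left.
  010000000100010  ->  keep [0100000001000], discard [10], prepend 00
= 000100000001000

Answer: 000100000001000 (2056)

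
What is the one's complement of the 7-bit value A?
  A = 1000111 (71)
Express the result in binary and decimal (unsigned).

Flip each bit (0->1, 1->0):
  1000111
  0111000

Answer: 0111000 (56)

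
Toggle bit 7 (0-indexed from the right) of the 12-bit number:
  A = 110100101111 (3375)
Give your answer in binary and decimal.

Mask = 1 << 7 = 000010000000
Bit 7 of A is 0; XOR with the mask flips it to 1.
  110100101111
^ 000010000000
--------------
  110110101111

Answer: 110110101111 (3503)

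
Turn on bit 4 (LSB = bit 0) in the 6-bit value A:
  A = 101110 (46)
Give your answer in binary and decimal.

Mask = 1 << 4 = 010000
Bit 4 of A is 0, so OR-ing with the mask flips it to 1.
  101110
| 010000
--------
  111110

Answer: 111110 (62)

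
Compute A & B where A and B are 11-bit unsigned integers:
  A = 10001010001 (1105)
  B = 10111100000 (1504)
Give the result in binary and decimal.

Apply & to each column (1 only where both bits are 1):
  10001010001
& 10111100000
-------------
  10001000000

Answer: 10001000000 (1088)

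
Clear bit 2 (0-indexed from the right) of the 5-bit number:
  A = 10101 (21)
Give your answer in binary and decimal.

Mask = ~(1 << 2) = 11011
Bit 2 of A is 1, so AND-ing with the mask clears it to 0.
  10101
& 11011
-------
  10001

Answer: 10001 (17)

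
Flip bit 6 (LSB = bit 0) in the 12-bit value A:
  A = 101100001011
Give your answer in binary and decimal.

Mask = 1 << 6 = 000001000000
Bit 6 of A is 0; XOR with the mask flips it to 1.
  101100001011
^ 000001000000
--------------
  101101001011

Answer: 101101001011 (2891)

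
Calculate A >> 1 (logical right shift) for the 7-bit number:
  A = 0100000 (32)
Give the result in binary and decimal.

Logical shift right by 1: drop the bottom 1 bit(s), prepend 1 zero(s) on the left.
  0100000  ->  keep [010000], discard [0], prepend 0
= 0010000

Answer: 0010000 (16)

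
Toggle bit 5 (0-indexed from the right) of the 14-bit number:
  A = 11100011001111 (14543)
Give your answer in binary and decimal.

Mask = 1 << 5 = 00000000100000
Bit 5 of A is 0; XOR with the mask flips it to 1.
  11100011001111
^ 00000000100000
----------------
  11100011101111

Answer: 11100011101111 (14575)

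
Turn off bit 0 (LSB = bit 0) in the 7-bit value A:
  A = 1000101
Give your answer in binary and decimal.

Mask = ~(1 << 0) = 1111110
Bit 0 of A is 1, so AND-ing with the mask clears it to 0.
  1000101
& 1111110
---------
  1000100

Answer: 1000100 (68)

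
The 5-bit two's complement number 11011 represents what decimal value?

MSB is 1, so the value is negative. Find the magnitude:
1. Invert bits:  00100
2. Add 1:        00101  = 5
3. Apply sign:   -5

Answer: -5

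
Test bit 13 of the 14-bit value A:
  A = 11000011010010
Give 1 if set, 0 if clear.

Bit 13 is the 14th from the right.
  11000011010010
  ^
That bit is 1.

Answer: 1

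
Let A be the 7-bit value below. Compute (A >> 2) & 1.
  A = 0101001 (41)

Bit 2 is the 3rd from the right.
  0101001
      ^
That bit is 0.

Answer: 0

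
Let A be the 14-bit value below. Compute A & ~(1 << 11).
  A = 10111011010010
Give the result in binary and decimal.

Mask = ~(1 << 11) = 11011111111111
Bit 11 of A is 1, so AND-ing with the mask clears it to 0.
  10111011010010
& 11011111111111
----------------
  10011011010010

Answer: 10011011010010 (9938)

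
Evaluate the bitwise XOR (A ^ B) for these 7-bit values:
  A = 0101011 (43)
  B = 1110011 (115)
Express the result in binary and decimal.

Apply ^ to each column (1 where bits differ):
  0101011
^ 1110011
---------
  1011000

Answer: 1011000 (88)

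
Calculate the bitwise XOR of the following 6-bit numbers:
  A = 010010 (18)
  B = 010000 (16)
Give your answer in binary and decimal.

Apply ^ to each column (1 where bits differ):
  010010
^ 010000
--------
  000010

Answer: 000010 (2)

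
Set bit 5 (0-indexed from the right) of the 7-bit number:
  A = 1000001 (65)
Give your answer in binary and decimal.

Mask = 1 << 5 = 0100000
Bit 5 of A is 0, so OR-ing with the mask flips it to 1.
  1000001
| 0100000
---------
  1100001

Answer: 1100001 (97)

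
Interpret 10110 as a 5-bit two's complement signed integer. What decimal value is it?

MSB is 1, so the value is negative. Find the magnitude:
1. Invert bits:  01001
2. Add 1:        01010  = 10
3. Apply sign:   -10

Answer: -10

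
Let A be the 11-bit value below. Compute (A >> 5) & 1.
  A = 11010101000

Bit 5 is the 6th from the right.
  11010101000
       ^
That bit is 1.

Answer: 1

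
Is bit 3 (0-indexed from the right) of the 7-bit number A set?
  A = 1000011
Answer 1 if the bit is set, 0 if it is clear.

Bit 3 is the 4th from the right.
  1000011
     ^
That bit is 0.

Answer: 0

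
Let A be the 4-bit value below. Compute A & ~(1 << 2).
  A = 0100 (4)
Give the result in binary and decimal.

Mask = ~(1 << 2) = 1011
Bit 2 of A is 1, so AND-ing with the mask clears it to 0.
  0100
& 1011
------
  0000

Answer: 0000 (0)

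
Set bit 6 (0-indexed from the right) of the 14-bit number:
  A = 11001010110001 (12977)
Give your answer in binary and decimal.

Mask = 1 << 6 = 00000001000000
Bit 6 of A is 0, so OR-ing with the mask flips it to 1.
  11001010110001
| 00000001000000
----------------
  11001011110001

Answer: 11001011110001 (13041)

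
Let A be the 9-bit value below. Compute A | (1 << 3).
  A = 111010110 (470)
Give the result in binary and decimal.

Mask = 1 << 3 = 000001000
Bit 3 of A is 0, so OR-ing with the mask flips it to 1.
  111010110
| 000001000
-----------
  111011110

Answer: 111011110 (478)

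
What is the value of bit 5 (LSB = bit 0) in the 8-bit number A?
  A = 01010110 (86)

Bit 5 is the 6th from the right.
  01010110
    ^
That bit is 0.

Answer: 0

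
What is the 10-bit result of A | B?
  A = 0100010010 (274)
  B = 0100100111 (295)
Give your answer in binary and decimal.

Apply | to each column (1 where either bit is 1):
  0100010010
| 0100100111
------------
  0100110111

Answer: 0100110111 (311)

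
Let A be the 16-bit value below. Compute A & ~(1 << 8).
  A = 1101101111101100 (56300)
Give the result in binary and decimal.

Mask = ~(1 << 8) = 1111111011111111
Bit 8 of A is 1, so AND-ing with the mask clears it to 0.
  1101101111101100
& 1111111011111111
------------------
  1101101011101100

Answer: 1101101011101100 (56044)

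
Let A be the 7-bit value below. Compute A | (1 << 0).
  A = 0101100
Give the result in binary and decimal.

Mask = 1 << 0 = 0000001
Bit 0 of A is 0, so OR-ing with the mask flips it to 1.
  0101100
| 0000001
---------
  0101101

Answer: 0101101 (45)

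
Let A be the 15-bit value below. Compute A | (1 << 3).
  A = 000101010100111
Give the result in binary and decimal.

Mask = 1 << 3 = 000000000001000
Bit 3 of A is 0, so OR-ing with the mask flips it to 1.
  000101010100111
| 000000000001000
-----------------
  000101010101111

Answer: 000101010101111 (2735)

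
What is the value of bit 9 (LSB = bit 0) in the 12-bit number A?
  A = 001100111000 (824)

Bit 9 is the 10th from the right.
  001100111000
    ^
That bit is 1.

Answer: 1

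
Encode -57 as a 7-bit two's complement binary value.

1. Binary of +57:  0111001
2. Invert bits:     1000110
3. Add 1:           1000111

Answer: 1000111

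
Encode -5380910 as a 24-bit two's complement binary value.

1. Binary of +5380910:  010100100001101100101110
2. Invert bits:     101011011110010011010001
3. Add 1:           101011011110010011010010

Answer: 101011011110010011010010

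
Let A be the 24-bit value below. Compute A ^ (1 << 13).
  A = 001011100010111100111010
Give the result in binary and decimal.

Mask = 1 << 13 = 000000000010000000000000
Bit 13 of A is 1; XOR with the mask flips it to 0.
  001011100010111100111010
^ 000000000010000000000000
--------------------------
  001011100000111100111010

Answer: 001011100000111100111010 (3018554)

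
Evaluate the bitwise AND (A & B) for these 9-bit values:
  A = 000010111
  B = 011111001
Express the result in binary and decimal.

Apply & to each column (1 only where both bits are 1):
  000010111
& 011111001
-----------
  000010001

Answer: 000010001 (17)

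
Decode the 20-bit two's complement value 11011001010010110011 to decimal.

MSB is 1, so the value is negative. Find the magnitude:
1. Invert bits:  00100110101101001100
2. Add 1:        00100110101101001101  = 158541
3. Apply sign:   -158541

Answer: -158541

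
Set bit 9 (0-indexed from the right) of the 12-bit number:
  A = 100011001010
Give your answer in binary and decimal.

Mask = 1 << 9 = 001000000000
Bit 9 of A is 0, so OR-ing with the mask flips it to 1.
  100011001010
| 001000000000
--------------
  101011001010

Answer: 101011001010 (2762)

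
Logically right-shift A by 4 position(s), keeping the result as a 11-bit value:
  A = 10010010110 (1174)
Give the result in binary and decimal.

Logical shift right by 4: drop the bottom 4 bit(s), prepend 4 zero(s) on the left.
  10010010110  ->  keep [1001001], discard [0110], prepend 0000
= 00001001001

Answer: 00001001001 (73)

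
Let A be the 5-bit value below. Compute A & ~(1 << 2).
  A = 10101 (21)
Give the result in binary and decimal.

Mask = ~(1 << 2) = 11011
Bit 2 of A is 1, so AND-ing with the mask clears it to 0.
  10101
& 11011
-------
  10001

Answer: 10001 (17)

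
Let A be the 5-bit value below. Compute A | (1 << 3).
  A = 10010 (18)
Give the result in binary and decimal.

Mask = 1 << 3 = 01000
Bit 3 of A is 0, so OR-ing with the mask flips it to 1.
  10010
| 01000
-------
  11010

Answer: 11010 (26)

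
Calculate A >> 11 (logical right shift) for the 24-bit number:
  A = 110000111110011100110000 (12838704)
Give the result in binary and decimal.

Logical shift right by 11: drop the bottom 11 bit(s), prepend 11 zero(s) on the left.
  110000111110011100110000  ->  keep [1100001111100], discard [11100110000], prepend 00000000000
= 000000000001100001111100

Answer: 000000000001100001111100 (6268)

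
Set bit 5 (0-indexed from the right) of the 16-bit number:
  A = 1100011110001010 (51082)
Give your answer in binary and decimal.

Mask = 1 << 5 = 0000000000100000
Bit 5 of A is 0, so OR-ing with the mask flips it to 1.
  1100011110001010
| 0000000000100000
------------------
  1100011110101010

Answer: 1100011110101010 (51114)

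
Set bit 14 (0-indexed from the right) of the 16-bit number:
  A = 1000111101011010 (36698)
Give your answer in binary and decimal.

Mask = 1 << 14 = 0100000000000000
Bit 14 of A is 0, so OR-ing with the mask flips it to 1.
  1000111101011010
| 0100000000000000
------------------
  1100111101011010

Answer: 1100111101011010 (53082)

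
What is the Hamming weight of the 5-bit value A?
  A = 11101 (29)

11101
1-bits at positions (from bit 0 = LSB): 0, 2, 3, 4
Count = 4

Answer: 4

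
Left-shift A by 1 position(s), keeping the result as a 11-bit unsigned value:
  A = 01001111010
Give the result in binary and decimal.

Shift left by 1: drop the top 1 bit(s), append 1 zero(s) on the right.
  01001111010  ->  discard [0], keep [1001111010], append 0
= 10011110100

Answer: 10011110100 (1268)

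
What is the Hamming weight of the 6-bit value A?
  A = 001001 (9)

001001
1-bits at positions (from bit 0 = LSB): 0, 3
Count = 2

Answer: 2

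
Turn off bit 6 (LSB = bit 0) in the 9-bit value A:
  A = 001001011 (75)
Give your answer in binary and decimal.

Mask = ~(1 << 6) = 110111111
Bit 6 of A is 1, so AND-ing with the mask clears it to 0.
  001001011
& 110111111
-----------
  000001011

Answer: 000001011 (11)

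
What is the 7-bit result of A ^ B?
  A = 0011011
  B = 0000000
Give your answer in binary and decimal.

Apply ^ to each column (1 where bits differ):
  0011011
^ 0000000
---------
  0011011

Answer: 0011011 (27)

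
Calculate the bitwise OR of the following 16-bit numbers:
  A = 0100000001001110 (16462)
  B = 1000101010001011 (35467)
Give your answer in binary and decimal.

Apply | to each column (1 where either bit is 1):
  0100000001001110
| 1000101010001011
------------------
  1100101011001111

Answer: 1100101011001111 (51919)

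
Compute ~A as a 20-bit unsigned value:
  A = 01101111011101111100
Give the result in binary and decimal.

Flip each bit (0->1, 1->0):
  01101111011101111100
  10010000100010000011

Answer: 10010000100010000011 (592003)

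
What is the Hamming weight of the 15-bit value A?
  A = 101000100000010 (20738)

101000100000010
1-bits at positions (from bit 0 = LSB): 1, 8, 12, 14
Count = 4

Answer: 4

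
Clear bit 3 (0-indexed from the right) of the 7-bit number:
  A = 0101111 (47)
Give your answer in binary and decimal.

Mask = ~(1 << 3) = 1110111
Bit 3 of A is 1, so AND-ing with the mask clears it to 0.
  0101111
& 1110111
---------
  0100111

Answer: 0100111 (39)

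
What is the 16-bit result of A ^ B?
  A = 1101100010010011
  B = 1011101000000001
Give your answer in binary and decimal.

Apply ^ to each column (1 where bits differ):
  1101100010010011
^ 1011101000000001
------------------
  0110001010010010

Answer: 0110001010010010 (25234)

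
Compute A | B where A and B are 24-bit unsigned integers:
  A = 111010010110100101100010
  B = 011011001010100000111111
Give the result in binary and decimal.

Apply | to each column (1 where either bit is 1):
  111010010110100101100010
| 011011001010100000111111
--------------------------
  111011011110100101111111

Answer: 111011011110100101111111 (15591807)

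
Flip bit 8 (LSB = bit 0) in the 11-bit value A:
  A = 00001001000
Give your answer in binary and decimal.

Mask = 1 << 8 = 00100000000
Bit 8 of A is 0; XOR with the mask flips it to 1.
  00001001000
^ 00100000000
-------------
  00101001000

Answer: 00101001000 (328)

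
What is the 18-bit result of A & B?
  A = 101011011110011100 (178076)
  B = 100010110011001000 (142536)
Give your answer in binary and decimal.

Apply & to each column (1 only where both bits are 1):
  101011011110011100
& 100010110011001000
--------------------
  100010010010001000

Answer: 100010010010001000 (140424)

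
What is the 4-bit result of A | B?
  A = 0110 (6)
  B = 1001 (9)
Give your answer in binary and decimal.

Apply | to each column (1 where either bit is 1):
  0110
| 1001
------
  1111

Answer: 1111 (15)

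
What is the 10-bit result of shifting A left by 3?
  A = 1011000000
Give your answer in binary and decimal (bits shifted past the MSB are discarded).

Shift left by 3: drop the top 3 bit(s), append 3 zero(s) on the right.
  1011000000  ->  discard [101], keep [1000000], append 000
= 1000000000

Answer: 1000000000 (512)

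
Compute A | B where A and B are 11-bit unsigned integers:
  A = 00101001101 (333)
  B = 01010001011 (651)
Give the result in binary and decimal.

Apply | to each column (1 where either bit is 1):
  00101001101
| 01010001011
-------------
  01111001111

Answer: 01111001111 (975)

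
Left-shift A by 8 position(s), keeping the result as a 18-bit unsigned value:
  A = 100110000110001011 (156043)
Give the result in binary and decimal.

Shift left by 8: drop the top 8 bit(s), append 8 zero(s) on the right.
  100110000110001011  ->  discard [10011000], keep [0110001011], append 00000000
= 011000101100000000

Answer: 011000101100000000 (101120)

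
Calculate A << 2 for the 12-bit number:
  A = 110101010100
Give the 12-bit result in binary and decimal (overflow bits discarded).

Shift left by 2: drop the top 2 bit(s), append 2 zero(s) on the right.
  110101010100  ->  discard [11], keep [0101010100], append 00
= 010101010000

Answer: 010101010000 (1360)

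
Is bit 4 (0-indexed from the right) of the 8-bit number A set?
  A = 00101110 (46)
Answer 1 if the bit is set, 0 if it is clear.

Bit 4 is the 5th from the right.
  00101110
     ^
That bit is 0.

Answer: 0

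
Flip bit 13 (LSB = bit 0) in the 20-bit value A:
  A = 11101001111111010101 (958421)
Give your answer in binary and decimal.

Mask = 1 << 13 = 00000010000000000000
Bit 13 of A is 0; XOR with the mask flips it to 1.
  11101001111111010101
^ 00000010000000000000
----------------------
  11101011111111010101

Answer: 11101011111111010101 (966613)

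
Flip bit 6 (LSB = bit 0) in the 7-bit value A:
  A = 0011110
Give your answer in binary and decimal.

Mask = 1 << 6 = 1000000
Bit 6 of A is 0; XOR with the mask flips it to 1.
  0011110
^ 1000000
---------
  1011110

Answer: 1011110 (94)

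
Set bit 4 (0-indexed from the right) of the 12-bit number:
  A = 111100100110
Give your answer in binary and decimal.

Mask = 1 << 4 = 000000010000
Bit 4 of A is 0, so OR-ing with the mask flips it to 1.
  111100100110
| 000000010000
--------------
  111100110110

Answer: 111100110110 (3894)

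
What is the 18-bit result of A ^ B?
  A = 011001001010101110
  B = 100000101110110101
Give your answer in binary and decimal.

Apply ^ to each column (1 where bits differ):
  011001001010101110
^ 100000101110110101
--------------------
  111001100100011011

Answer: 111001100100011011 (235803)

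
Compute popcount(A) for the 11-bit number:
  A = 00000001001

00000001001
1-bits at positions (from bit 0 = LSB): 0, 3
Count = 2

Answer: 2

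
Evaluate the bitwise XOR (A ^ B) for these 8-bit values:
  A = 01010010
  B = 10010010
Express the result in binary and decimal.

Apply ^ to each column (1 where bits differ):
  01010010
^ 10010010
----------
  11000000

Answer: 11000000 (192)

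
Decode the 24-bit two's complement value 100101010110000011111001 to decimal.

MSB is 1, so the value is negative. Find the magnitude:
1. Invert bits:  011010101001111100000110
2. Add 1:        011010101001111100000111  = 6987527
3. Apply sign:   -6987527

Answer: -6987527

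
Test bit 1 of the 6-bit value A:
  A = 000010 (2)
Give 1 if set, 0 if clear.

Bit 1 is the 2nd from the right.
  000010
      ^
That bit is 1.

Answer: 1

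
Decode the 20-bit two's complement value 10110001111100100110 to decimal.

MSB is 1, so the value is negative. Find the magnitude:
1. Invert bits:  01001110000011011001
2. Add 1:        01001110000011011010  = 319706
3. Apply sign:   -319706

Answer: -319706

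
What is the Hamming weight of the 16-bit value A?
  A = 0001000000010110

0001000000010110
1-bits at positions (from bit 0 = LSB): 1, 2, 4, 12
Count = 4

Answer: 4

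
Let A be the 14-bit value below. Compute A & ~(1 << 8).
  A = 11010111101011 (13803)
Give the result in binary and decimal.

Mask = ~(1 << 8) = 11111011111111
Bit 8 of A is 1, so AND-ing with the mask clears it to 0.
  11010111101011
& 11111011111111
----------------
  11010011101011

Answer: 11010011101011 (13547)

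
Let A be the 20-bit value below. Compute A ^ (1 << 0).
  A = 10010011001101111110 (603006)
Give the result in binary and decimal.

Mask = 1 << 0 = 00000000000000000001
Bit 0 of A is 0; XOR with the mask flips it to 1.
  10010011001101111110
^ 00000000000000000001
----------------------
  10010011001101111111

Answer: 10010011001101111111 (603007)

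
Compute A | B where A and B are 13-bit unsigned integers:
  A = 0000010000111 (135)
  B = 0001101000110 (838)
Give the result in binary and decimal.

Apply | to each column (1 where either bit is 1):
  0000010000111
| 0001101000110
---------------
  0001111000111

Answer: 0001111000111 (967)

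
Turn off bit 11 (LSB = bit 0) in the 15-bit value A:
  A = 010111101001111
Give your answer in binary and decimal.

Mask = ~(1 << 11) = 111011111111111
Bit 11 of A is 1, so AND-ing with the mask clears it to 0.
  010111101001111
& 111011111111111
-----------------
  010011101001111

Answer: 010011101001111 (10063)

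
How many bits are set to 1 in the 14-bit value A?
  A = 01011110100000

01011110100000
1-bits at positions (from bit 0 = LSB): 5, 7, 8, 9, 10, 12
Count = 6

Answer: 6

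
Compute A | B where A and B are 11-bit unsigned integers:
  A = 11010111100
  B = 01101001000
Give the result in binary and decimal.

Apply | to each column (1 where either bit is 1):
  11010111100
| 01101001000
-------------
  11111111100

Answer: 11111111100 (2044)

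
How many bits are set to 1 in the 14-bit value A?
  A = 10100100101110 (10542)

10100100101110
1-bits at positions (from bit 0 = LSB): 1, 2, 3, 5, 8, 11, 13
Count = 7

Answer: 7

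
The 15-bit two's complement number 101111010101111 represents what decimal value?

MSB is 1, so the value is negative. Find the magnitude:
1. Invert bits:  010000101010000
2. Add 1:        010000101010001  = 8529
3. Apply sign:   -8529

Answer: -8529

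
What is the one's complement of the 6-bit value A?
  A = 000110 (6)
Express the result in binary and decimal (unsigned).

Flip each bit (0->1, 1->0):
  000110
  111001

Answer: 111001 (57)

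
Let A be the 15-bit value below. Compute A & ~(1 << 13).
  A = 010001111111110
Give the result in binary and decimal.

Mask = ~(1 << 13) = 101111111111111
Bit 13 of A is 1, so AND-ing with the mask clears it to 0.
  010001111111110
& 101111111111111
-----------------
  000001111111110

Answer: 000001111111110 (1022)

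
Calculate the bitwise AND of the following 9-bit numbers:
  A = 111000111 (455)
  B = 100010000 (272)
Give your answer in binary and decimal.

Apply & to each column (1 only where both bits are 1):
  111000111
& 100010000
-----------
  100000000

Answer: 100000000 (256)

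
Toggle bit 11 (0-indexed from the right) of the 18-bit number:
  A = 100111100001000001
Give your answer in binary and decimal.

Mask = 1 << 11 = 000000100000000000
Bit 11 of A is 1; XOR with the mask flips it to 0.
  100111100001000001
^ 000000100000000000
--------------------
  100111000001000001

Answer: 100111000001000001 (159809)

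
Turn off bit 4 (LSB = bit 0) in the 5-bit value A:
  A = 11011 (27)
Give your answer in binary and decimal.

Mask = ~(1 << 4) = 01111
Bit 4 of A is 1, so AND-ing with the mask clears it to 0.
  11011
& 01111
-------
  01011

Answer: 01011 (11)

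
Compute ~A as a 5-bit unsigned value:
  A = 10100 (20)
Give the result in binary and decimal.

Flip each bit (0->1, 1->0):
  10100
  01011

Answer: 01011 (11)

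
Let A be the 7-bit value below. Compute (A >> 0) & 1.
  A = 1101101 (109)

Bit 0 is the 1st from the right.
  1101101
        ^
That bit is 1.

Answer: 1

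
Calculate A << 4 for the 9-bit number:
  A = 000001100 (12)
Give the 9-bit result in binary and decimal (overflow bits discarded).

Shift left by 4: drop the top 4 bit(s), append 4 zero(s) on the right.
  000001100  ->  discard [0000], keep [01100], append 0000
= 011000000

Answer: 011000000 (192)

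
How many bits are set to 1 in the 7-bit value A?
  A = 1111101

1111101
1-bits at positions (from bit 0 = LSB): 0, 2, 3, 4, 5, 6
Count = 6

Answer: 6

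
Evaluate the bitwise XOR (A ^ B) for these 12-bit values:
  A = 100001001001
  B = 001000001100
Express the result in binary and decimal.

Apply ^ to each column (1 where bits differ):
  100001001001
^ 001000001100
--------------
  101001000101

Answer: 101001000101 (2629)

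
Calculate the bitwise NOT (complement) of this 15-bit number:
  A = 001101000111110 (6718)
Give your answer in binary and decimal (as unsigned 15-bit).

Flip each bit (0->1, 1->0):
  001101000111110
  110010111000001

Answer: 110010111000001 (26049)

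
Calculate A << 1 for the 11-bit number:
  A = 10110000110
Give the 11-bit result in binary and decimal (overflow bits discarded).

Shift left by 1: drop the top 1 bit(s), append 1 zero(s) on the right.
  10110000110  ->  discard [1], keep [0110000110], append 0
= 01100001100

Answer: 01100001100 (780)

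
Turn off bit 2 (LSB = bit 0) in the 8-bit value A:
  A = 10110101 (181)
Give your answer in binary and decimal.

Mask = ~(1 << 2) = 11111011
Bit 2 of A is 1, so AND-ing with the mask clears it to 0.
  10110101
& 11111011
----------
  10110001

Answer: 10110001 (177)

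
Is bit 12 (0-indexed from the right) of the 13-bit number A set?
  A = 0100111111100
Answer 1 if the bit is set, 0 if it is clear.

Bit 12 is the 13th from the right.
  0100111111100
  ^
That bit is 0.

Answer: 0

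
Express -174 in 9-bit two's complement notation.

1. Binary of +174:  010101110
2. Invert bits:     101010001
3. Add 1:           101010010

Answer: 101010010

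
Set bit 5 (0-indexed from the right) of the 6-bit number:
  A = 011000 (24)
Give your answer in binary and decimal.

Mask = 1 << 5 = 100000
Bit 5 of A is 0, so OR-ing with the mask flips it to 1.
  011000
| 100000
--------
  111000

Answer: 111000 (56)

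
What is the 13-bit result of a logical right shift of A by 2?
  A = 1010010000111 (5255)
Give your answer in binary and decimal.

Logical shift right by 2: drop the bottom 2 bit(s), prepend 2 zero(s) on the left.
  1010010000111  ->  keep [10100100001], discard [11], prepend 00
= 0010100100001

Answer: 0010100100001 (1313)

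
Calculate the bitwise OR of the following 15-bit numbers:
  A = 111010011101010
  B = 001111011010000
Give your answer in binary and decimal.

Apply | to each column (1 where either bit is 1):
  111010011101010
| 001111011010000
-----------------
  111111011111010

Answer: 111111011111010 (32506)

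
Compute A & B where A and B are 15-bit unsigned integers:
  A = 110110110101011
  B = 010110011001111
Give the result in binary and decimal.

Apply & to each column (1 only where both bits are 1):
  110110110101011
& 010110011001111
-----------------
  010110010001011

Answer: 010110010001011 (11403)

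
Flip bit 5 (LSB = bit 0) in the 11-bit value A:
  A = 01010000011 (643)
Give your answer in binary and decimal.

Mask = 1 << 5 = 00000100000
Bit 5 of A is 0; XOR with the mask flips it to 1.
  01010000011
^ 00000100000
-------------
  01010100011

Answer: 01010100011 (675)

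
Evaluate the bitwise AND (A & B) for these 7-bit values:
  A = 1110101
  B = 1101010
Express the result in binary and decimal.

Apply & to each column (1 only where both bits are 1):
  1110101
& 1101010
---------
  1100000

Answer: 1100000 (96)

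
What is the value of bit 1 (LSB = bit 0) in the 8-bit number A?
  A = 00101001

Bit 1 is the 2nd from the right.
  00101001
        ^
That bit is 0.

Answer: 0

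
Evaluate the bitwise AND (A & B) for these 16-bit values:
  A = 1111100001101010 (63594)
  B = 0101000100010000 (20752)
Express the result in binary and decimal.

Apply & to each column (1 only where both bits are 1):
  1111100001101010
& 0101000100010000
------------------
  0101000000000000

Answer: 0101000000000000 (20480)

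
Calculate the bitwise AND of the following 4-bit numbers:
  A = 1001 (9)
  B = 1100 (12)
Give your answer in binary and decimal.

Apply & to each column (1 only where both bits are 1):
  1001
& 1100
------
  1000

Answer: 1000 (8)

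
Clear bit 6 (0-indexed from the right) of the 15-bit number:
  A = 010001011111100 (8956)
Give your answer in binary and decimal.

Mask = ~(1 << 6) = 111111110111111
Bit 6 of A is 1, so AND-ing with the mask clears it to 0.
  010001011111100
& 111111110111111
-----------------
  010001010111100

Answer: 010001010111100 (8892)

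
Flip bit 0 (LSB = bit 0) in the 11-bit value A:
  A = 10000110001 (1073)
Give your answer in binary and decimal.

Mask = 1 << 0 = 00000000001
Bit 0 of A is 1; XOR with the mask flips it to 0.
  10000110001
^ 00000000001
-------------
  10000110000

Answer: 10000110000 (1072)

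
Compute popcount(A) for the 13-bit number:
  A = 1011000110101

1011000110101
1-bits at positions (from bit 0 = LSB): 0, 2, 4, 5, 9, 10, 12
Count = 7

Answer: 7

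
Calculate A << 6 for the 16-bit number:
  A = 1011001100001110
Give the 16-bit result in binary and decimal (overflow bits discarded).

Shift left by 6: drop the top 6 bit(s), append 6 zero(s) on the right.
  1011001100001110  ->  discard [101100], keep [1100001110], append 000000
= 1100001110000000

Answer: 1100001110000000 (50048)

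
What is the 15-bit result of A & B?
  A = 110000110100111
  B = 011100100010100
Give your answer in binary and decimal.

Apply & to each column (1 only where both bits are 1):
  110000110100111
& 011100100010100
-----------------
  010000100000100

Answer: 010000100000100 (8452)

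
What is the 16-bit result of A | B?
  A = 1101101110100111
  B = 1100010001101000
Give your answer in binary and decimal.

Apply | to each column (1 where either bit is 1):
  1101101110100111
| 1100010001101000
------------------
  1101111111101111

Answer: 1101111111101111 (57327)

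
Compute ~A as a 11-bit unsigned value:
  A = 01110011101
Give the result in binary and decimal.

Flip each bit (0->1, 1->0):
  01110011101
  10001100010

Answer: 10001100010 (1122)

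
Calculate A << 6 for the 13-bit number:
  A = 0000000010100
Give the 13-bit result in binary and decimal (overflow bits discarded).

Shift left by 6: drop the top 6 bit(s), append 6 zero(s) on the right.
  0000000010100  ->  discard [000000], keep [0010100], append 000000
= 0010100000000

Answer: 0010100000000 (1280)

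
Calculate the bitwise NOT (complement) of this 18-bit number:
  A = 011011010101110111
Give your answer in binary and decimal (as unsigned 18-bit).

Flip each bit (0->1, 1->0):
  011011010101110111
  100100101010001000

Answer: 100100101010001000 (150152)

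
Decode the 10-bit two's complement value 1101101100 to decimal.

MSB is 1, so the value is negative. Find the magnitude:
1. Invert bits:  0010010011
2. Add 1:        0010010100  = 148
3. Apply sign:   -148

Answer: -148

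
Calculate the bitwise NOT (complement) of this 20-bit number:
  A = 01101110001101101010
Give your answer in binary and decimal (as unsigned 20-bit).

Flip each bit (0->1, 1->0):
  01101110001101101010
  10010001110010010101

Answer: 10010001110010010101 (597141)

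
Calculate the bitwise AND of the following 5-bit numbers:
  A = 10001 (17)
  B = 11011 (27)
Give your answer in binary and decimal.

Apply & to each column (1 only where both bits are 1):
  10001
& 11011
-------
  10001

Answer: 10001 (17)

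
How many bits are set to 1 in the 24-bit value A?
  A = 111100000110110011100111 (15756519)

111100000110110011100111
1-bits at positions (from bit 0 = LSB): 0, 1, 2, 5, 6, 7, 10, 11, 13, 14, 20, 21, 22, 23
Count = 14

Answer: 14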